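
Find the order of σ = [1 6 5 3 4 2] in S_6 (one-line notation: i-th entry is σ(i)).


Cycle decomposition: (2 6) (3 5 4)
Cycle lengths: 2, 3
Order = lcm(2, 3) = 6

ord(σ) = 6


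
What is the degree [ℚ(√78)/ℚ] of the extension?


√78 has minimal polynomial x² - 78 (irreducible over ℚ since 78 is squarefree)

[ℚ(√78)/ℚ] = 2


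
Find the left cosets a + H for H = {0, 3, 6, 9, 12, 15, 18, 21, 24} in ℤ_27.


H = {0, 3, 6, 9, 12, 15, 18, 21, 24}, |H| = 9
Number of cosets = |G|/|H| = 27/9 = 3
0 + H = {0, 3, 6, 9, 12, 15, 18, 21, 24}
1 + H = {1, 4, 7, 10, 13, 16, 19, 22, 25}
2 + H = {2, 5, 8, 11, 14, 17, 20, 23, 26}

Cosets: 0+H={0,3,6,9,12,15,18,21,24}; 1+H={1,4,7,10,13,16,19,22,25}; 2+H={2,5,8,11,14,17,20,23,26}


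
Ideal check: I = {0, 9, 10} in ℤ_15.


Check ideal conditions for I = {0, 9, 10} in ℤ_15:
(1) I is an additive subgroup? No
(2) For r ∈ ℤ_15 and a ∈ I: r·a ∈ I? No  [counterexample: r=2, a=9, r·a mod 15 = 3 ∉ I]

No, I is not an ideal of ℤ_15


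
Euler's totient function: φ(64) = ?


Factor n: 64 = 2^6
φ(n) = n · ∏(1 - 1/p) over distinct primes p | n
φ(64) = 64 · (1 - 1/2) = 32

φ(64) = 32


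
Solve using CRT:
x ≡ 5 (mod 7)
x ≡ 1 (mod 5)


m₁ = 7, m₂ = 5, gcd = 1, so CRT applies. M = m₁·m₂ = 35
Let M₁ = M/m₁ = 5, M₂ = M/m₂ = 7
Find y₁ ≡ M₁⁻¹ (mod m₁): 5⁻¹ ≡ 3 (mod 7)
Find y₂ ≡ M₂⁻¹ (mod m₂): 7⁻¹ ≡ 3 (mod 5)
x = a₁·M₁·y₁ + a₂·M₂·y₂ = 5·5·3 + 1·7·3 = 96
Reduce mod 35: x ≡ 26
Check: 26 mod 7 = 5 ✓, 26 mod 5 = 1 ✓

x ≡ 26 (mod 35)


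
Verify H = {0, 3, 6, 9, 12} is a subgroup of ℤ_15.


Subgroup test for H = {0, 3, 6, 9, 12} in (ℤ_15, +):
(1) 0 ∈ H? Yes
(2) Closure: for all a,b ∈ H, (a+b) mod 15 ∈ H? Yes
(3) Inverses: for all a ∈ H, -a mod 15 ∈ H? Yes

Yes, H is a subgroup of ℤ_15


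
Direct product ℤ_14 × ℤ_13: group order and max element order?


|ℤ_14 × ℤ_13| = 14 × 13 = 182
Max element order = lcm(14,13) = 182
Cyclic? Yes (gcd=1)

|ℤ_14×ℤ_13| = 182, max element order = 182


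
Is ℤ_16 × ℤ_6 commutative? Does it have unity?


Direct product ring; commutative with unity (1,1); but (1,0)·(0,1) = (0,0) gives zero divisors, so not an integral domain
Commutative: Yes
Integral domain: No
Has unity: Yes

ℤ_16 × ℤ_6: Commutative=Yes, Unity=Yes


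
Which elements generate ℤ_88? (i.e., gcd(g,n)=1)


g generates ℤ_n iff gcd(g,n) = 1
Prime factors of 88: 2, 11
Generators are g ∈ {1,...,87} not divisible by any of these primes.
Generators: {1, 3, 5, 7, 9, 13, 15, 17, 19, 21, 23, 25, 27, 29, 31, 35, 37, 39, 41, 43, 45, 47, 49, 51, 53, 57, 59, 61, 63, 65, 67, 69, 71, 73, 75, 79, 81, 83, 85, 87}
Number of generators = φ(88) = 40

Generators of ℤ_88 = {1, 3, 5, 7, 9, 13, 15, 17, 19, 21, 23, 25, 27, 29, 31, 35, 37, 39, 41, 43, 45, 47, 49, 51, 53, 57, 59, 61, 63, 65, 67, 69, 71, 73, 75, 79, 81, 83, 85, 87}


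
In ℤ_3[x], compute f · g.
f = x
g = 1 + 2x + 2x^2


Expand and collect like terms; reduce coefficients mod 3:
x^0: 0·1 = 0 ≡ 0 (mod 3)
x^1: 0·2 + 1·1 = 1 ≡ 1 (mod 3)
x^2: 0·2 + 1·2 = 2 ≡ 2 (mod 3)
x^3: 1·2 = 2 ≡ 2 (mod 3)
Result: x + 2x^2 + 2x^3

f · g = x + 2x^2 + 2x^3


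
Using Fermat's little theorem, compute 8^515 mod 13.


Fermat's little theorem: if p is prime and gcd(a,p)=1, then a^(p-1) ≡ 1 (mod p)
p = 13 is prime, gcd(8,13) = 1
Reduce exponent: 515 mod 12 = 11
So 8^515 ≡ 8^11 (mod 13)
8^11 mod 13 = 5

8^515 ≡ 5 (mod 13)


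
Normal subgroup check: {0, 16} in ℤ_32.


H = {0, 16} in ℤ_32
ℤ_32 is abelian; every subgroup of an abelian group is normal

Yes, normal subgroup


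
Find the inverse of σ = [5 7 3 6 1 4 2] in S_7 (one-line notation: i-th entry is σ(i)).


To find σ⁻¹, swap domain and range:
σ(1) = 5 → σ⁻¹(5) = 1
σ(2) = 7 → σ⁻¹(7) = 2
σ(3) = 3 → σ⁻¹(3) = 3
σ(4) = 6 → σ⁻¹(6) = 4
σ(5) = 1 → σ⁻¹(1) = 5
σ(6) = 4 → σ⁻¹(4) = 6
σ(7) = 2 → σ⁻¹(2) = 7

σ⁻¹ = [5 7 3 6 1 4 2]


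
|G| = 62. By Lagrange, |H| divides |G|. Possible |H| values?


Lagrange's theorem: |H| divides |G|
|G| = 62
Divisors of 62: 1, 2, 31, 62

Possible subgroup orders: {1, 2, 31, 62}


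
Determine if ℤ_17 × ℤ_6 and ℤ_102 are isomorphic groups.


Comparing ℤ_17 × ℤ_6 and ℤ_102:
gcd(17,6) = 1, so ℤ_17 × ℤ_6 ≅ ℤ_102 (CRT)

Yes, ℤ_17 × ℤ_6 ≅ ℤ_102


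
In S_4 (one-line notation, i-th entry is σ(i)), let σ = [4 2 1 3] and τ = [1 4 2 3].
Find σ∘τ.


σ∘τ: apply τ first, then σ
1 →τ 1 →σ 4
2 →τ 4 →σ 3
3 →τ 2 →σ 2
4 →τ 3 →σ 1

σ∘τ = [4 3 2 1]


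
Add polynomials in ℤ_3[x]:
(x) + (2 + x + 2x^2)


Add coefficients mod 3:
x^0: 0 + 2 = 2 (mod 3)
x^1: 1 + 1 = 2 (mod 3)
x^2: 0 + 2 = 2 (mod 3)
Result: 2 + 2x + 2x^2

f + g = 2 + 2x + 2x^2


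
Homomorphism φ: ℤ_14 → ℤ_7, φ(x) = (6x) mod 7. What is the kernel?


Kernel = preimage of identity
ker(φ) = {x ∈ ℤ_14 : 6x ≡ 0 (mod 7)}. Since 7 | 14, φ is well-defined. The kernel is the cyclic subgroup ⟨7⟩ of ℤ_14 (order 2), i.e. {0, 7}

ker(φ) = {0, 7}


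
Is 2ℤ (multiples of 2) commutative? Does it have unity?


2ℤ is a commutative ring under +,× but has no multiplicative identity (1 ∉ 2ℤ); it has no zero divisors, but without unity it is not an integral domain
Commutative: Yes
Integral domain: No
Has unity: No

2ℤ (multiples of 2): Commutative=Yes, Unity=No


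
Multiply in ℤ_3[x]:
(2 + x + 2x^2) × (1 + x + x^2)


Expand and collect like terms; reduce coefficients mod 3:
x^0: 2·1 = 2 ≡ 2 (mod 3)
x^1: 2·1 + 1·1 = 3 ≡ 0 (mod 3)
x^2: 2·1 + 1·1 + 2·1 = 5 ≡ 2 (mod 3)
x^3: 1·1 + 2·1 = 3 ≡ 0 (mod 3)
x^4: 2·1 = 2 ≡ 2 (mod 3)
Result: 2 + 2x^2 + 2x^4

f · g = 2 + 2x^2 + 2x^4


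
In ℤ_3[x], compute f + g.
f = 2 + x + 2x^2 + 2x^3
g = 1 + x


Add coefficients mod 3:
x^0: 2 + 1 = 0 (mod 3)
x^1: 1 + 1 = 2 (mod 3)
x^2: 2 + 0 = 2 (mod 3)
x^3: 2 + 0 = 2 (mod 3)
Result: 2x + 2x^2 + 2x^3

f + g = 2x + 2x^2 + 2x^3


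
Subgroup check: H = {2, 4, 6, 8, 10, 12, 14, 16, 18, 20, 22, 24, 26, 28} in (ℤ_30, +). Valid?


Subgroup test for H = {2, 4, 6, 8, 10, 12, 14, 16, 18, 20, 22, 24, 26, 28} in (ℤ_30, +):
(1) 0 ∈ H? No
(2) Closure: for all a,b ∈ H, (a+b) mod 30 ∈ H? No  [counterexample: 2 + 28 = 0 ∉ H]
(3) Inverses: for all a ∈ H, -a mod 30 ∈ H? Yes

No, H is not a subgroup of ℤ_30


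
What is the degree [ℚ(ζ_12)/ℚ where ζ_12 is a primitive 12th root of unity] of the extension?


[ℚ(ζ_n):ℚ] = deg Φ_n(x) = φ(n). Here φ(12) = 4

[ℚ(ζ_12)/ℚ where ζ_12 is a primitive 12th root of unity] = 4


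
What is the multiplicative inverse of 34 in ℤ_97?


Use the extended Euclidean algorithm to write 1 = 34·s + 97·t; then s mod 97 is the inverse.
Euclidean algorithm:
  34 = 0·97 + 34
  97 = 2·34 + 29
  34 = 1·29 + 5
  29 = 5·5 + 4
  5 = 1·4 + 1
  4 = 4·1 + 0
gcd(34,97) = 1
Back-substitution gives: 34·(20) + 97·(-7) = 1
So 34⁻¹ ≡ 20 ≡ 20 (mod 97)
Check: 34 × 20 = 680 ≡ 1 (mod 97) ✓

34⁻¹ ≡ 20 (mod 97)


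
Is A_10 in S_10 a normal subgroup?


H = A_10 in S_10
A_10 has index 2 in S_10, and every subgroup of index 2 is normal

Yes, normal subgroup


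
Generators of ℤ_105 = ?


g generates ℤ_n iff gcd(g,n) = 1
Prime factors of 105: 3, 5, 7
Generators are g ∈ {1,...,104} not divisible by any of these primes.
Generators: {1, 2, 4, 8, 11, 13, 16, 17, 19, 22, 23, 26, 29, 31, 32, 34, 37, 38, 41, 43, 44, 46, 47, 52, 53, 58, 59, 61, 62, 64, 67, 68, 71, 73, 74, 76, 79, 82, 83, 86, 88, 89, 92, 94, 97, 101, 103, 104}
Number of generators = φ(105) = 48

Generators of ℤ_105 = {1, 2, 4, 8, 11, 13, 16, 17, 19, 22, 23, 26, 29, 31, 32, 34, 37, 38, 41, 43, 44, 46, 47, 52, 53, 58, 59, 61, 62, 64, 67, 68, 71, 73, 74, 76, 79, 82, 83, 86, 88, 89, 92, 94, 97, 101, 103, 104}


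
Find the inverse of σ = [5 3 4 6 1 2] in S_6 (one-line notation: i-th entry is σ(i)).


To find σ⁻¹, swap domain and range:
σ(1) = 5 → σ⁻¹(5) = 1
σ(2) = 3 → σ⁻¹(3) = 2
σ(3) = 4 → σ⁻¹(4) = 3
σ(4) = 6 → σ⁻¹(6) = 4
σ(5) = 1 → σ⁻¹(1) = 5
σ(6) = 2 → σ⁻¹(2) = 6

σ⁻¹ = [5 6 2 3 1 4]


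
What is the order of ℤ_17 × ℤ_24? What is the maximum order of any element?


|ℤ_17 × ℤ_24| = 17 × 24 = 408
Max element order = lcm(17,24) = 408
Cyclic? Yes (gcd=1)

|ℤ_17×ℤ_24| = 408, max element order = 408


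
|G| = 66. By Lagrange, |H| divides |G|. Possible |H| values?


Lagrange's theorem: |H| divides |G|
|G| = 66
Divisors of 66: 1, 2, 3, 6, 11, 22, 33, 66

Possible subgroup orders: {1, 2, 3, 6, 11, 22, 33, 66}


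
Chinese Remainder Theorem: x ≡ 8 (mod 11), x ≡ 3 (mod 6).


m₁ = 11, m₂ = 6, gcd = 1, so CRT applies. M = m₁·m₂ = 66
Let M₁ = M/m₁ = 6, M₂ = M/m₂ = 11
Find y₁ ≡ M₁⁻¹ (mod m₁): 6⁻¹ ≡ 2 (mod 11)
Find y₂ ≡ M₂⁻¹ (mod m₂): 11⁻¹ ≡ 5 (mod 6)
x = a₁·M₁·y₁ + a₂·M₂·y₂ = 8·6·2 + 3·11·5 = 261
Reduce mod 66: x ≡ 63
Check: 63 mod 11 = 8 ✓, 63 mod 6 = 3 ✓

x ≡ 63 (mod 66)


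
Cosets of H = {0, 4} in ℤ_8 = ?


H = {0, 4}, |H| = 2
Number of cosets = |G|/|H| = 8/2 = 4
0 + H = {0, 4}
1 + H = {1, 5}
2 + H = {2, 6}
3 + H = {3, 7}

Cosets: 0+H={0,4}; 1+H={1,5}; 2+H={2,6}; 3+H={3,7}


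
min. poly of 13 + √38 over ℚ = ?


Let α = 13 + √38. Then α - 13 = √38, so (α - 13)² = 38, giving α² - 26α + 131 = 0. Degree 2 and α ∉ ℚ, so this is the minimal polynomial.

Minimal polynomial: x² - 26x + 131


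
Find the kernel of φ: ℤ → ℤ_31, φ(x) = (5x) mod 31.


Kernel = preimage of identity
ker(φ) = {x ∈ ℤ : 5x ≡ 0 (mod 31)}. gcd(5,31) = 1, so 5x ≡ 0 (mod 31) ⟺ x ≡ 0 (mod 31/1 = 31). Hence ker(φ) = 31ℤ

ker(φ) = 31ℤ


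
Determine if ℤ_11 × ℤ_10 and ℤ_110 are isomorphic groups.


Comparing ℤ_11 × ℤ_10 and ℤ_110:
gcd(11,10) = 1, so ℤ_11 × ℤ_10 ≅ ℤ_110 (CRT)

Yes, ℤ_11 × ℤ_10 ≅ ℤ_110


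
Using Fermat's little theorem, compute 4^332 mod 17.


Fermat's little theorem: if p is prime and gcd(a,p)=1, then a^(p-1) ≡ 1 (mod p)
p = 17 is prime, gcd(4,17) = 1
Reduce exponent: 332 mod 16 = 12
So 4^332 ≡ 4^12 (mod 17)
4^12 mod 17 = 1

4^332 ≡ 1 (mod 17)


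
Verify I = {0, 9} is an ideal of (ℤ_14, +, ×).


Check ideal conditions for I = {0, 9} in ℤ_14:
(1) I is an additive subgroup? No
(2) For r ∈ ℤ_14 and a ∈ I: r·a ∈ I? No  [counterexample: r=2, a=9, r·a mod 14 = 4 ∉ I]

No, I is not an ideal of ℤ_14


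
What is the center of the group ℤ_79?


Z(G) = {g ∈ G | gx = xg for all x ∈ G}
ℤ_79 is abelian, so Z(G) = G

Z(ℤ_79) = ℤ_79


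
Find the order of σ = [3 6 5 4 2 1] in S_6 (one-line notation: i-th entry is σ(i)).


Cycle decomposition: (1 3 5 2 6)
Cycle lengths: 5
Order = lcm(5) = 5

ord(σ) = 5


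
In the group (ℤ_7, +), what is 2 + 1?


Operation: addition mod 7
2 + 1 = (a + b) mod 7 with a = 2, b = 1

2 + 1 = 3


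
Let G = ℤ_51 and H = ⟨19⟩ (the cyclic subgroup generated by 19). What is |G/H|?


|⟨19⟩| = n / gcd(19, 51) = 51 / 1 = 51
H is normal (ℤ_51 is abelian).
|G/H| = |G| / |H| = 51 / 51 = 1

|G/H| = 1


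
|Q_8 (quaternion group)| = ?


Q_8 = {±1, ±i, ±j, ±k}
|Q_8| = 8

|Q_8 (quaternion group)| = 8


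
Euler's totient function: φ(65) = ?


Factor n: 65 = 5 × 13
φ(n) = n · ∏(1 - 1/p) over distinct primes p | n
φ(65) = 65 · (1 - 1/5) · (1 - 1/13) = 48

φ(65) = 48


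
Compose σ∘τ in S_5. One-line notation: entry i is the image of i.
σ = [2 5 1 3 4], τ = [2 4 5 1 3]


σ∘τ: apply τ first, then σ
1 →τ 2 →σ 5
2 →τ 4 →σ 3
3 →τ 5 →σ 4
4 →τ 1 →σ 2
5 →τ 3 →σ 1

σ∘τ = [5 3 4 2 1]


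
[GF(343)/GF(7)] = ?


GF(343) = GF(7^3), so the extension degree is 3

[GF(343)/GF(7)] = 3


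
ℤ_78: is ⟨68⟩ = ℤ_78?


g generates ℤ_n iff gcd(g, n) = 1
gcd(68, 78) = 2
Since gcd = 2 ≠ 1, ⟨68⟩ has order 39 < 78, so 68 is not a generator.

No, 68 does not generate ℤ_78


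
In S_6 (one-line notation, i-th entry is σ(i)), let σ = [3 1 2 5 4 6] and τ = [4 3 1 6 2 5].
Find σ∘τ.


σ∘τ: apply τ first, then σ
1 →τ 4 →σ 5
2 →τ 3 →σ 2
3 →τ 1 →σ 3
4 →τ 6 →σ 6
5 →τ 2 →σ 1
6 →τ 5 →σ 4

σ∘τ = [5 2 3 6 1 4]


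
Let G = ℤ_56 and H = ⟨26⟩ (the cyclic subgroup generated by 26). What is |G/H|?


|⟨26⟩| = n / gcd(26, 56) = 56 / 2 = 28
H is normal (ℤ_56 is abelian).
|G/H| = |G| / |H| = 56 / 28 = 2

|G/H| = 2


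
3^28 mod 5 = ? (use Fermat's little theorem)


Fermat's little theorem: if p is prime and gcd(a,p)=1, then a^(p-1) ≡ 1 (mod p)
p = 5 is prime, gcd(3,5) = 1
Reduce exponent: 28 mod 4 = 0
So 3^28 ≡ 3^0 (mod 5)
3^0 = 1

3^28 ≡ 1 (mod 5)


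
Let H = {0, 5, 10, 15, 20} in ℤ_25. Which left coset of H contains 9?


9 + H = {9 + h (mod 25) : h ∈ H}
9+0=9, 9+5=14, 9+10=19, 9+15=24, 9+20=4
9 + H = {4, 9, 14, 19, 24} = 4 + H

9 + H = {4, 9, 14, 19, 24}


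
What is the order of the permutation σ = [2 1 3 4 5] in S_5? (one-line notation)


Cycle decomposition: (1 2)
Cycle lengths: 2
Order = lcm(2) = 2

ord(σ) = 2


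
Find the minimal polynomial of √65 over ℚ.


√65 satisfies x² - 65 = 0, irreducible over ℚ since 65 is squarefree

Minimal polynomial: x² - 65


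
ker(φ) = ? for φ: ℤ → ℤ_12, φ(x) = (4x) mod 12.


Kernel = preimage of identity
ker(φ) = {x ∈ ℤ : 4x ≡ 0 (mod 12)}. gcd(4,12) = 4, so 4x ≡ 0 (mod 12) ⟺ x ≡ 0 (mod 12/4 = 3). Hence ker(φ) = 3ℤ

ker(φ) = 3ℤ


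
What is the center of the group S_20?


Z(G) = {g ∈ G | gx = xg for all x ∈ G}
S_n is non-abelian for n ≥ 3; Z(S_20) is trivial

Z(S_20) = {e}


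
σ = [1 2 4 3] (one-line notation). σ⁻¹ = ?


To find σ⁻¹, swap domain and range:
σ(1) = 1 → σ⁻¹(1) = 1
σ(2) = 2 → σ⁻¹(2) = 2
σ(3) = 4 → σ⁻¹(4) = 3
σ(4) = 3 → σ⁻¹(3) = 4

σ⁻¹ = [1 2 4 3]


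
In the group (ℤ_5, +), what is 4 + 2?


Operation: addition mod 5
4 + 2 = (a + b) mod 5 with a = 4, b = 2

4 + 2 = 1


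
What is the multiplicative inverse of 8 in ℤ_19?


Use the extended Euclidean algorithm to write 1 = 8·s + 19·t; then s mod 19 is the inverse.
Euclidean algorithm:
  8 = 0·19 + 8
  19 = 2·8 + 3
  8 = 2·3 + 2
  3 = 1·2 + 1
  2 = 2·1 + 0
gcd(8,19) = 1
Back-substitution gives: 8·(-7) + 19·(3) = 1
So 8⁻¹ ≡ -7 ≡ 12 (mod 19)
Check: 8 × 12 = 96 ≡ 1 (mod 19) ✓

8⁻¹ ≡ 12 (mod 19)


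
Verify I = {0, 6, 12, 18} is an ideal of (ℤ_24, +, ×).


Check ideal conditions for I = {0, 6, 12, 18} in ℤ_24:
(1) I is an additive subgroup? Yes
(2) For r ∈ ℤ_24 and a ∈ I: r·a ∈ I? Yes

Yes, I is an ideal of ℤ_24


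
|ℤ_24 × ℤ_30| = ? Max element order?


|ℤ_24 × ℤ_30| = 24 × 30 = 720
Max element order = lcm(24,30) = 120
Cyclic? No (gcd=6)

|ℤ_24×ℤ_30| = 720, max element order = 120


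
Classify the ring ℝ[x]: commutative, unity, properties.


Polynomial ring over ℝ (an integral domain) is a commutative integral domain with unity 1
Commutative: Yes
Integral domain: Yes
Has unity: Yes

ℝ[x]: Commutative=Yes, Unity=Yes


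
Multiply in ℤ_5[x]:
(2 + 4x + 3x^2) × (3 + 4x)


Expand and collect like terms; reduce coefficients mod 5:
x^0: 2·3 = 6 ≡ 1 (mod 5)
x^1: 2·4 + 4·3 = 20 ≡ 0 (mod 5)
x^2: 4·4 + 3·3 = 25 ≡ 0 (mod 5)
x^3: 3·4 = 12 ≡ 2 (mod 5)
Result: 1 + 2x^3

f · g = 1 + 2x^3


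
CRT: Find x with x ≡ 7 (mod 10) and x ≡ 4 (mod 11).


m₁ = 10, m₂ = 11, gcd = 1, so CRT applies. M = m₁·m₂ = 110
Let M₁ = M/m₁ = 11, M₂ = M/m₂ = 10
Find y₁ ≡ M₁⁻¹ (mod m₁): 11⁻¹ ≡ 1 (mod 10)
Find y₂ ≡ M₂⁻¹ (mod m₂): 10⁻¹ ≡ 10 (mod 11)
x = a₁·M₁·y₁ + a₂·M₂·y₂ = 7·11·1 + 4·10·10 = 477
Reduce mod 110: x ≡ 37
Check: 37 mod 10 = 7 ✓, 37 mod 11 = 4 ✓

x ≡ 37 (mod 110)


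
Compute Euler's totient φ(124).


Factor n: 124 = 2^2 × 31
φ(n) = n · ∏(1 - 1/p) over distinct primes p | n
φ(124) = 124 · (1 - 1/2) · (1 - 1/31) = 60

φ(124) = 60


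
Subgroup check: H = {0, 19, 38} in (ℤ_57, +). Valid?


Subgroup test for H = {0, 19, 38} in (ℤ_57, +):
(1) 0 ∈ H? Yes
(2) Closure: for all a,b ∈ H, (a+b) mod 57 ∈ H? Yes
(3) Inverses: for all a ∈ H, -a mod 57 ∈ H? Yes

Yes, H is a subgroup of ℤ_57


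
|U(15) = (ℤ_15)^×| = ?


U(n) is the group of units mod n; |U(n)| = φ(n)
|U(15)| = φ(15) = 8

|U(15) = (ℤ_15)^×| = 8


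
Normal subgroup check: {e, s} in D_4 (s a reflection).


H = {e, s} in D_4 (s a reflection)
r·s·r⁻¹ = sr⁻² ≠ s for n ≥ 3, so {e, s} is not closed under conjugation

No, not a normal subgroup


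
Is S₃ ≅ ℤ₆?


Comparing S₃ and ℤ₆:
S₃ is non-abelian, ℤ₆ is abelian

No, S₃ ≇ ℤ₆


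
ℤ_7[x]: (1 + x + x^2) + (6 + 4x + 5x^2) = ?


Add coefficients mod 7:
x^0: 1 + 6 = 0 (mod 7)
x^1: 1 + 4 = 5 (mod 7)
x^2: 1 + 5 = 6 (mod 7)
Result: 5x + 6x^2

f + g = 5x + 6x^2


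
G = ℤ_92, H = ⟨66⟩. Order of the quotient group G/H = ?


|⟨66⟩| = n / gcd(66, 92) = 92 / 2 = 46
H is normal (ℤ_92 is abelian).
|G/H| = |G| / |H| = 92 / 46 = 2

|G/H| = 2


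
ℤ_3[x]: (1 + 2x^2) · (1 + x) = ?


Expand and collect like terms; reduce coefficients mod 3:
x^0: 1·1 = 1 ≡ 1 (mod 3)
x^1: 1·1 + 0·1 = 1 ≡ 1 (mod 3)
x^2: 0·1 + 2·1 = 2 ≡ 2 (mod 3)
x^3: 2·1 = 2 ≡ 2 (mod 3)
Result: 1 + x + 2x^2 + 2x^3

f · g = 1 + x + 2x^2 + 2x^3


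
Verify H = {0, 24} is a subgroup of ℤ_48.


Subgroup test for H = {0, 24} in (ℤ_48, +):
(1) 0 ∈ H? Yes
(2) Closure: for all a,b ∈ H, (a+b) mod 48 ∈ H? Yes
(3) Inverses: for all a ∈ H, -a mod 48 ∈ H? Yes

Yes, H is a subgroup of ℤ_48


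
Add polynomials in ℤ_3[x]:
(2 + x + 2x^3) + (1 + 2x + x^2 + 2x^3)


Add coefficients mod 3:
x^0: 2 + 1 = 0 (mod 3)
x^1: 1 + 2 = 0 (mod 3)
x^2: 0 + 1 = 1 (mod 3)
x^3: 2 + 2 = 1 (mod 3)
Result: x^2 + x^3

f + g = x^2 + x^3


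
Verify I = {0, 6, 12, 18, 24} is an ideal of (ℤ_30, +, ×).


Check ideal conditions for I = {0, 6, 12, 18, 24} in ℤ_30:
(1) I is an additive subgroup? Yes
(2) For r ∈ ℤ_30 and a ∈ I: r·a ∈ I? Yes

Yes, I is an ideal of ℤ_30


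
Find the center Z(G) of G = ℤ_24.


Z(G) = {g ∈ G | gx = xg for all x ∈ G}
ℤ_24 is abelian, so Z(G) = G

Z(ℤ_24) = ℤ_24


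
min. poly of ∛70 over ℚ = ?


∛70 satisfies x³ - 70 = 0, irreducible over ℚ (no rational root; 70 is not a perfect cube)

Minimal polynomial: x³ - 70


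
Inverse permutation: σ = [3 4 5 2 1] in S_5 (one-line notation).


To find σ⁻¹, swap domain and range:
σ(1) = 3 → σ⁻¹(3) = 1
σ(2) = 4 → σ⁻¹(4) = 2
σ(3) = 5 → σ⁻¹(5) = 3
σ(4) = 2 → σ⁻¹(2) = 4
σ(5) = 1 → σ⁻¹(1) = 5

σ⁻¹ = [5 4 1 2 3]


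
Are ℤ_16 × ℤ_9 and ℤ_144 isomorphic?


Comparing ℤ_16 × ℤ_9 and ℤ_144:
gcd(16,9) = 1, so ℤ_16 × ℤ_9 ≅ ℤ_144 (CRT)

Yes, ℤ_16 × ℤ_9 ≅ ℤ_144


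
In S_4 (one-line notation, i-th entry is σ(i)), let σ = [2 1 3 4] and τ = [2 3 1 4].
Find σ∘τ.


σ∘τ: apply τ first, then σ
1 →τ 2 →σ 1
2 →τ 3 →σ 3
3 →τ 1 →σ 2
4 →τ 4 →σ 4

σ∘τ = [1 3 2 4]


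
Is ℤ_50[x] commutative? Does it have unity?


ℤ_50 has zero divisors (2·25 ≡ 0), and these lift to constant zero divisors in ℤ_50[x]; so not an integral domain
Commutative: Yes
Integral domain: No
Has unity: Yes

ℤ_50[x]: Commutative=Yes, Unity=Yes


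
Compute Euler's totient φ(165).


Factor n: 165 = 3 × 5 × 11
φ(n) = n · ∏(1 - 1/p) over distinct primes p | n
φ(165) = 165 · (1 - 1/3) · (1 - 1/5) · (1 - 1/11) = 80

φ(165) = 80


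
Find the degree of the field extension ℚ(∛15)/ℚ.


∛15 has minimal polynomial x³ - 15 (irreducible over ℚ since 15 is not a perfect cube)

[ℚ(∛15)/ℚ] = 3


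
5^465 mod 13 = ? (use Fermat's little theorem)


Fermat's little theorem: if p is prime and gcd(a,p)=1, then a^(p-1) ≡ 1 (mod p)
p = 13 is prime, gcd(5,13) = 1
Reduce exponent: 465 mod 12 = 9
So 5^465 ≡ 5^9 (mod 13)
5^9 mod 13 = 5

5^465 ≡ 5 (mod 13)


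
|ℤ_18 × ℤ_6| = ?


|A × B| = |A| · |B|
|ℤ_18 × ℤ_6| = 18 × 6 = 108

|ℤ_18 × ℤ_6| = 108


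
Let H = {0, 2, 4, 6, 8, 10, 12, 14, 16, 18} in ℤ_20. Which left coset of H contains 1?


1 + H = {1 + h (mod 20) : h ∈ H}
1+0=1, 1+2=3, 1+4=5, 1+6=7, 1+8=9, 1+10=11, 1+12=13, 1+14=15, 1+16=17, 1+18=19

1 + H = {1, 3, 5, 7, 9, 11, 13, 15, 17, 19}


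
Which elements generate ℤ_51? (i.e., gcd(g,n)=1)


g generates ℤ_n iff gcd(g,n) = 1
Prime factors of 51: 3, 17
Generators are g ∈ {1,...,50} not divisible by any of these primes.
Generators: {1, 2, 4, 5, 7, 8, 10, 11, 13, 14, 16, 19, 20, 22, 23, 25, 26, 28, 29, 31, 32, 35, 37, 38, 40, 41, 43, 44, 46, 47, 49, 50}
Number of generators = φ(51) = 32

Generators of ℤ_51 = {1, 2, 4, 5, 7, 8, 10, 11, 13, 14, 16, 19, 20, 22, 23, 25, 26, 28, 29, 31, 32, 35, 37, 38, 40, 41, 43, 44, 46, 47, 49, 50}


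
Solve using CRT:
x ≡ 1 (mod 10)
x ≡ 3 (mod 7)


m₁ = 10, m₂ = 7, gcd = 1, so CRT applies. M = m₁·m₂ = 70
Let M₁ = M/m₁ = 7, M₂ = M/m₂ = 10
Find y₁ ≡ M₁⁻¹ (mod m₁): 7⁻¹ ≡ 3 (mod 10)
Find y₂ ≡ M₂⁻¹ (mod m₂): 10⁻¹ ≡ 5 (mod 7)
x = a₁·M₁·y₁ + a₂·M₂·y₂ = 1·7·3 + 3·10·5 = 171
Reduce mod 70: x ≡ 31
Check: 31 mod 10 = 1 ✓, 31 mod 7 = 3 ✓

x ≡ 31 (mod 70)


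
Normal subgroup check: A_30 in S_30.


H = A_30 in S_30
A_30 has index 2 in S_30, and every subgroup of index 2 is normal

Yes, normal subgroup


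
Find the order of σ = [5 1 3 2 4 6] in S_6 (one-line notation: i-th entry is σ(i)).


Cycle decomposition: (1 5 4 2)
Cycle lengths: 4
Order = lcm(4) = 4

ord(σ) = 4


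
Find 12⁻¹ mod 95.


Use the extended Euclidean algorithm to write 1 = 12·s + 95·t; then s mod 95 is the inverse.
Euclidean algorithm:
  12 = 0·95 + 12
  95 = 7·12 + 11
  12 = 1·11 + 1
  11 = 11·1 + 0
gcd(12,95) = 1
Back-substitution gives: 12·(8) + 95·(-1) = 1
So 12⁻¹ ≡ 8 ≡ 8 (mod 95)
Check: 12 × 8 = 96 ≡ 1 (mod 95) ✓

12⁻¹ ≡ 8 (mod 95)


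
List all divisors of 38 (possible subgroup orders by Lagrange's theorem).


Lagrange's theorem: |H| divides |G|
|G| = 38
Divisors of 38: 1, 2, 19, 38

Possible subgroup orders: {1, 2, 19, 38}


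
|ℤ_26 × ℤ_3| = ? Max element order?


|ℤ_26 × ℤ_3| = 26 × 3 = 78
Max element order = lcm(26,3) = 78
Cyclic? Yes (gcd=1)

|ℤ_26×ℤ_3| = 78, max element order = 78


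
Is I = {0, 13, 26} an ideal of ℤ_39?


Check ideal conditions for I = {0, 13, 26} in ℤ_39:
(1) I is an additive subgroup? Yes
(2) For r ∈ ℤ_39 and a ∈ I: r·a ∈ I? Yes

Yes, I is an ideal of ℤ_39


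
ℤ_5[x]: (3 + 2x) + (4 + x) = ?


Add coefficients mod 5:
x^0: 3 + 4 = 2 (mod 5)
x^1: 2 + 1 = 3 (mod 5)
Result: 2 + 3x

f + g = 2 + 3x


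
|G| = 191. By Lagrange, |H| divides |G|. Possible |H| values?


Lagrange's theorem: |H| divides |G|
|G| = 191
Divisors of 191: 1, 191

Possible subgroup orders: {1, 191}


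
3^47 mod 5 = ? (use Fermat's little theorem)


Fermat's little theorem: if p is prime and gcd(a,p)=1, then a^(p-1) ≡ 1 (mod p)
p = 5 is prime, gcd(3,5) = 1
Reduce exponent: 47 mod 4 = 3
So 3^47 ≡ 3^3 (mod 5)
3^3 mod 5 = 2

3^47 ≡ 2 (mod 5)


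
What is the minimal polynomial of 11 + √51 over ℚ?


Let α = 11 + √51. Then α - 11 = √51, so (α - 11)² = 51, giving α² - 22α + 70 = 0. Degree 2 and α ∉ ℚ, so this is the minimal polynomial.

Minimal polynomial: x² - 22x + 70


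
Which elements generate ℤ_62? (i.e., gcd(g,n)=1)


g generates ℤ_n iff gcd(g,n) = 1
Prime factors of 62: 2, 31
Generators are g ∈ {1,...,61} not divisible by any of these primes.
Generators: {1, 3, 5, 7, 9, 11, 13, 15, 17, 19, 21, 23, 25, 27, 29, 33, 35, 37, 39, 41, 43, 45, 47, 49, 51, 53, 55, 57, 59, 61}
Number of generators = φ(62) = 30

Generators of ℤ_62 = {1, 3, 5, 7, 9, 11, 13, 15, 17, 19, 21, 23, 25, 27, 29, 33, 35, 37, 39, 41, 43, 45, 47, 49, 51, 53, 55, 57, 59, 61}


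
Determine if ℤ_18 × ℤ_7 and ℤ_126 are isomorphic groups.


Comparing ℤ_18 × ℤ_7 and ℤ_126:
gcd(18,7) = 1, so ℤ_18 × ℤ_7 ≅ ℤ_126 (CRT)

Yes, ℤ_18 × ℤ_7 ≅ ℤ_126


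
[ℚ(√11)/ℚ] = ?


√11 has minimal polynomial x² - 11 (irreducible over ℚ since 11 is squarefree)

[ℚ(√11)/ℚ] = 2


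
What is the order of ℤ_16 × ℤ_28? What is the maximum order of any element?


|ℤ_16 × ℤ_28| = 16 × 28 = 448
Max element order = lcm(16,28) = 112
Cyclic? No (gcd=4)

|ℤ_16×ℤ_28| = 448, max element order = 112


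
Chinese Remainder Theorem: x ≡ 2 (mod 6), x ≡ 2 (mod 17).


m₁ = 6, m₂ = 17, gcd = 1, so CRT applies. M = m₁·m₂ = 102
Let M₁ = M/m₁ = 17, M₂ = M/m₂ = 6
Find y₁ ≡ M₁⁻¹ (mod m₁): 17⁻¹ ≡ 5 (mod 6)
Find y₂ ≡ M₂⁻¹ (mod m₂): 6⁻¹ ≡ 3 (mod 17)
x = a₁·M₁·y₁ + a₂·M₂·y₂ = 2·17·5 + 2·6·3 = 206
Reduce mod 102: x ≡ 2
Check: 2 mod 6 = 2 ✓, 2 mod 17 = 2 ✓

x ≡ 2 (mod 102)


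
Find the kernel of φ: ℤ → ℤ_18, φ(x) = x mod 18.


Kernel = preimage of identity
ker(φ) = {x ∈ ℤ : x ≡ 0 (mod 18)} = 18ℤ = {0, ±18, ±36, ...}

ker(φ) = 18ℤ


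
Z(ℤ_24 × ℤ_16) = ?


Z(G) = {g ∈ G | gx = xg for all x ∈ G}
Direct product of abelian groups is abelian, so Z(G) = G

Z(ℤ_24 × ℤ_16) = ℤ_24 × ℤ_16


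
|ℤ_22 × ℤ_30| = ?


|A × B| = |A| · |B|
|ℤ_22 × ℤ_30| = 22 × 30 = 660

|ℤ_22 × ℤ_30| = 660


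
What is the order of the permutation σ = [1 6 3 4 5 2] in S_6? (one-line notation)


Cycle decomposition: (2 6)
Cycle lengths: 2
Order = lcm(2) = 2

ord(σ) = 2


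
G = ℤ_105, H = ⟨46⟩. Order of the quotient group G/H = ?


|⟨46⟩| = n / gcd(46, 105) = 105 / 1 = 105
H is normal (ℤ_105 is abelian).
|G/H| = |G| / |H| = 105 / 105 = 1

|G/H| = 1


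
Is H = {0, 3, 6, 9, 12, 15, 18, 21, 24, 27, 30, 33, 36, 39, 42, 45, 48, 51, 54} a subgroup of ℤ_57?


Subgroup test for H = {0, 3, 6, 9, 12, 15, 18, 21, 24, 27, 30, 33, 36, 39, 42, 45, 48, 51, 54} in (ℤ_57, +):
(1) 0 ∈ H? Yes
(2) Closure: for all a,b ∈ H, (a+b) mod 57 ∈ H? Yes
(3) Inverses: for all a ∈ H, -a mod 57 ∈ H? Yes

Yes, H is a subgroup of ℤ_57


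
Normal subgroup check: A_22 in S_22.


H = A_22 in S_22
A_22 has index 2 in S_22, and every subgroup of index 2 is normal

Yes, normal subgroup


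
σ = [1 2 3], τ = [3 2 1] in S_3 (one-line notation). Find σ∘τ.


σ∘τ: apply τ first, then σ
1 →τ 3 →σ 3
2 →τ 2 →σ 2
3 →τ 1 →σ 1

σ∘τ = [3 2 1]


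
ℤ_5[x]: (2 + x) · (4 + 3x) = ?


Expand and collect like terms; reduce coefficients mod 5:
x^0: 2·4 = 8 ≡ 3 (mod 5)
x^1: 2·3 + 1·4 = 10 ≡ 0 (mod 5)
x^2: 1·3 = 3 ≡ 3 (mod 5)
Result: 3 + 3x^2

f · g = 3 + 3x^2


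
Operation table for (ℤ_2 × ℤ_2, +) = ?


Elements: {(0,0), (0,1), (1,0), (1,1)}
Operation: componentwise addition mod (2, 2)
Entry (a, b) = ((a₁+b₁) mod 2, (a₂+b₂) mod 2)

Cayley table:
      | (0,0) | (0,1) | (1,0) | (1,1)
(0,0) | (0,0) | (0,1) | (1,0) | (1,1)
(0,1) | (0,1) | (0,0) | (1,1) | (1,0)
(1,0) | (1,0) | (1,1) | (0,0) | (0,1)
(1,1) | (1,1) | (1,0) | (0,1) | (0,0)


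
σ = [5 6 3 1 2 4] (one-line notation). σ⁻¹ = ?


To find σ⁻¹, swap domain and range:
σ(1) = 5 → σ⁻¹(5) = 1
σ(2) = 6 → σ⁻¹(6) = 2
σ(3) = 3 → σ⁻¹(3) = 3
σ(4) = 1 → σ⁻¹(1) = 4
σ(5) = 2 → σ⁻¹(2) = 5
σ(6) = 4 → σ⁻¹(4) = 6

σ⁻¹ = [4 5 3 6 1 2]


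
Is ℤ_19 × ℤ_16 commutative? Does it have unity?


Direct product ring; commutative with unity (1,1); but (1,0)·(0,1) = (0,0) gives zero divisors, so not an integral domain
Commutative: Yes
Integral domain: No
Has unity: Yes

ℤ_19 × ℤ_16: Commutative=Yes, Unity=Yes


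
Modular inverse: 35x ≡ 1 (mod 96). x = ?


Use the extended Euclidean algorithm to write 1 = 35·s + 96·t; then s mod 96 is the inverse.
Euclidean algorithm:
  35 = 0·96 + 35
  96 = 2·35 + 26
  35 = 1·26 + 9
  26 = 2·9 + 8
  9 = 1·8 + 1
  8 = 8·1 + 0
gcd(35,96) = 1
Back-substitution gives: 35·(11) + 96·(-4) = 1
So 35⁻¹ ≡ 11 ≡ 11 (mod 96)
Check: 35 × 11 = 385 ≡ 1 (mod 96) ✓

35⁻¹ ≡ 11 (mod 96)


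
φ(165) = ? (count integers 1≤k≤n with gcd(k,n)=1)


Factor n: 165 = 3 × 5 × 11
φ(n) = n · ∏(1 - 1/p) over distinct primes p | n
φ(165) = 165 · (1 - 1/3) · (1 - 1/5) · (1 - 1/11) = 80

φ(165) = 80


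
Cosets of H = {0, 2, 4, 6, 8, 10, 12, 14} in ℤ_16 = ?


H = {0, 2, 4, 6, 8, 10, 12, 14}, |H| = 8
Number of cosets = |G|/|H| = 16/8 = 2
0 + H = {0, 2, 4, 6, 8, 10, 12, 14}
1 + H = {1, 3, 5, 7, 9, 11, 13, 15}

Cosets: 0+H={0,2,4,6,8,10,12,14}; 1+H={1,3,5,7,9,11,13,15}


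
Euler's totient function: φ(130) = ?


Factor n: 130 = 2 × 5 × 13
φ(n) = n · ∏(1 - 1/p) over distinct primes p | n
φ(130) = 130 · (1 - 1/2) · (1 - 1/5) · (1 - 1/13) = 48

φ(130) = 48


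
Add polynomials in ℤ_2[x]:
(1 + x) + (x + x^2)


Add coefficients mod 2:
x^0: 1 + 0 = 1 (mod 2)
x^1: 1 + 1 = 0 (mod 2)
x^2: 0 + 1 = 1 (mod 2)
Result: 1 + x^2

f + g = 1 + x^2


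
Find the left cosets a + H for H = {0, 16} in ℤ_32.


H = {0, 16}, |H| = 2
Number of cosets = |G|/|H| = 32/2 = 16
0 + H = {0, 16}
1 + H = {1, 17}
2 + H = {2, 18}
3 + H = {3, 19}
4 + H = {4, 20}
5 + H = {5, 21}
6 + H = {6, 22}
7 + H = {7, 23}
8 + H = {8, 24}
9 + H = {9, 25}
10 + H = {10, 26}
11 + H = {11, 27}
12 + H = {12, 28}
13 + H = {13, 29}
14 + H = {14, 30}
15 + H = {15, 31}

Cosets: 0+H={0,16}; 1+H={1,17}; 2+H={2,18}; 3+H={3,19}; 4+H={4,20}; 5+H={5,21}; 6+H={6,22}; 7+H={7,23}; 8+H={8,24}; 9+H={9,25}; 10+H={10,26}; 11+H={11,27}; 12+H={12,28}; 13+H={13,29}; 14+H={14,30}; 15+H={15,31}


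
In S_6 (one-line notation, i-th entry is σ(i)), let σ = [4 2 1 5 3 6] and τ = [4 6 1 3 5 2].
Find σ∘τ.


σ∘τ: apply τ first, then σ
1 →τ 4 →σ 5
2 →τ 6 →σ 6
3 →τ 1 →σ 4
4 →τ 3 →σ 1
5 →τ 5 →σ 3
6 →τ 2 →σ 2

σ∘τ = [5 6 4 1 3 2]


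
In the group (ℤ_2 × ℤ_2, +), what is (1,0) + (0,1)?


Operation: componentwise addition mod (2, 2)
(1,0) + (0,1) = ((a₁+b₁) mod 2, (a₂+b₂) mod 2) with a = (1,0), b = (0,1)

(1,0) + (0,1) = (1,1)


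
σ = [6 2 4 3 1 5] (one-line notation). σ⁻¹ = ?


To find σ⁻¹, swap domain and range:
σ(1) = 6 → σ⁻¹(6) = 1
σ(2) = 2 → σ⁻¹(2) = 2
σ(3) = 4 → σ⁻¹(4) = 3
σ(4) = 3 → σ⁻¹(3) = 4
σ(5) = 1 → σ⁻¹(1) = 5
σ(6) = 5 → σ⁻¹(5) = 6

σ⁻¹ = [5 2 4 3 6 1]


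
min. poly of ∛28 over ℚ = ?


∛28 satisfies x³ - 28 = 0, irreducible over ℚ (no rational root; 28 is not a perfect cube)

Minimal polynomial: x³ - 28


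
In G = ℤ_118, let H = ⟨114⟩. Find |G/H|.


|⟨114⟩| = n / gcd(114, 118) = 118 / 2 = 59
H is normal (ℤ_118 is abelian).
|G/H| = |G| / |H| = 118 / 59 = 2

|G/H| = 2


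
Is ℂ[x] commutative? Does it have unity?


Polynomial ring over ℂ (an integral domain) is a commutative integral domain with unity 1
Commutative: Yes
Integral domain: Yes
Has unity: Yes

ℂ[x]: Commutative=Yes, Unity=Yes


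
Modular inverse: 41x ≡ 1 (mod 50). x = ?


Use the extended Euclidean algorithm to write 1 = 41·s + 50·t; then s mod 50 is the inverse.
Euclidean algorithm:
  41 = 0·50 + 41
  50 = 1·41 + 9
  41 = 4·9 + 5
  9 = 1·5 + 4
  5 = 1·4 + 1
  4 = 4·1 + 0
gcd(41,50) = 1
Back-substitution gives: 41·(11) + 50·(-9) = 1
So 41⁻¹ ≡ 11 ≡ 11 (mod 50)
Check: 41 × 11 = 451 ≡ 1 (mod 50) ✓

41⁻¹ ≡ 11 (mod 50)


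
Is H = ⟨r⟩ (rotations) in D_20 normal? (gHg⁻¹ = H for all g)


H = ⟨r⟩ (rotations) in D_20
The rotation subgroup ⟨r⟩ has index 2 in D_20, so it is normal

Yes, normal subgroup


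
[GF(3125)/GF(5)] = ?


GF(3125) = GF(5^5), so the extension degree is 5

[GF(3125)/GF(5)] = 5


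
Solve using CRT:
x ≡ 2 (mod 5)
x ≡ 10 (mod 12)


m₁ = 5, m₂ = 12, gcd = 1, so CRT applies. M = m₁·m₂ = 60
Let M₁ = M/m₁ = 12, M₂ = M/m₂ = 5
Find y₁ ≡ M₁⁻¹ (mod m₁): 12⁻¹ ≡ 3 (mod 5)
Find y₂ ≡ M₂⁻¹ (mod m₂): 5⁻¹ ≡ 5 (mod 12)
x = a₁·M₁·y₁ + a₂·M₂·y₂ = 2·12·3 + 10·5·5 = 322
Reduce mod 60: x ≡ 22
Check: 22 mod 5 = 2 ✓, 22 mod 12 = 10 ✓

x ≡ 22 (mod 60)


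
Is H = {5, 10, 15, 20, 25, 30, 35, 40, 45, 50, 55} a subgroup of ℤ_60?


Subgroup test for H = {5, 10, 15, 20, 25, 30, 35, 40, 45, 50, 55} in (ℤ_60, +):
(1) 0 ∈ H? No
(2) Closure: for all a,b ∈ H, (a+b) mod 60 ∈ H? No  [counterexample: 5 + 55 = 0 ∉ H]
(3) Inverses: for all a ∈ H, -a mod 60 ∈ H? Yes

No, H is not a subgroup of ℤ_60


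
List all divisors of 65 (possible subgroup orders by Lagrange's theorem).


Lagrange's theorem: |H| divides |G|
|G| = 65
Divisors of 65: 1, 5, 13, 65

Possible subgroup orders: {1, 5, 13, 65}


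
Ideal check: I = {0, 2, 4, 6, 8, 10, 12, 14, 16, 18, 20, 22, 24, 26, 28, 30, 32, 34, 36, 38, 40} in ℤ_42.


Check ideal conditions for I = {0, 2, 4, 6, 8, 10, 12, 14, 16, 18, 20, 22, 24, 26, 28, 30, 32, 34, 36, 38, 40} in ℤ_42:
(1) I is an additive subgroup? Yes
(2) For r ∈ ℤ_42 and a ∈ I: r·a ∈ I? Yes

Yes, I is an ideal of ℤ_42


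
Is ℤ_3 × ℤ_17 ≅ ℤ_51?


Comparing ℤ_3 × ℤ_17 and ℤ_51:
gcd(3,17) = 1, so ℤ_3 × ℤ_17 ≅ ℤ_51 (CRT)

Yes, ℤ_3 × ℤ_17 ≅ ℤ_51


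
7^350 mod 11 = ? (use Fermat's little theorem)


Fermat's little theorem: if p is prime and gcd(a,p)=1, then a^(p-1) ≡ 1 (mod p)
p = 11 is prime, gcd(7,11) = 1
Reduce exponent: 350 mod 10 = 0
So 7^350 ≡ 7^0 (mod 11)
7^0 = 1

7^350 ≡ 1 (mod 11)


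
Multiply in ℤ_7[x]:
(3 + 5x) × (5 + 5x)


Expand and collect like terms; reduce coefficients mod 7:
x^0: 3·5 = 15 ≡ 1 (mod 7)
x^1: 3·5 + 5·5 = 40 ≡ 5 (mod 7)
x^2: 5·5 = 25 ≡ 4 (mod 7)
Result: 1 + 5x + 4x^2

f · g = 1 + 5x + 4x^2


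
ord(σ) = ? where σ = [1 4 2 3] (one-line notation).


Cycle decomposition: (2 4 3)
Cycle lengths: 3
Order = lcm(3) = 3

ord(σ) = 3


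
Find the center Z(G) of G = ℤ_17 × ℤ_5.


Z(G) = {g ∈ G | gx = xg for all x ∈ G}
Direct product of abelian groups is abelian, so Z(G) = G

Z(ℤ_17 × ℤ_5) = ℤ_17 × ℤ_5


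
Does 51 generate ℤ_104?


g generates ℤ_n iff gcd(g, n) = 1
gcd(51, 104) = 1
Since gcd = 1, 51 is a generator.

Yes, 51 generates ℤ_104


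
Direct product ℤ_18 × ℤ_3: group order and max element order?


|ℤ_18 × ℤ_3| = 18 × 3 = 54
Max element order = lcm(18,3) = 18
Cyclic? No (gcd=3)

|ℤ_18×ℤ_3| = 54, max element order = 18


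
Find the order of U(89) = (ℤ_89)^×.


U(n) is the group of units mod n; |U(n)| = φ(n)
|U(89)| = φ(89) = 88

|U(89) = (ℤ_89)^×| = 88


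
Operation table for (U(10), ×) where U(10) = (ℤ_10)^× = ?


Elements: {1, 3, 7, 9}
Operation: multiplication mod 10
Entry (a, b) = (a × b) mod 10

Cayley table:
  | 1 | 3 | 7 | 9
1 | 1 | 3 | 7 | 9
3 | 3 | 9 | 1 | 7
7 | 7 | 1 | 9 | 3
9 | 9 | 7 | 3 | 1


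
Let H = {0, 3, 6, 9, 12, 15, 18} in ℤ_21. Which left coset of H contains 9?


9 + H = {9 + h (mod 21) : h ∈ H}
9+0=9, 9+3=12, 9+6=15, 9+9=18, 9+12=0, 9+15=3, 9+18=6
9 + H = {0, 3, 6, 9, 12, 15, 18} = 0 + H

9 + H = {0, 3, 6, 9, 12, 15, 18}


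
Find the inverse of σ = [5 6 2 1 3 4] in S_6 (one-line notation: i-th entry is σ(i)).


To find σ⁻¹, swap domain and range:
σ(1) = 5 → σ⁻¹(5) = 1
σ(2) = 6 → σ⁻¹(6) = 2
σ(3) = 2 → σ⁻¹(2) = 3
σ(4) = 1 → σ⁻¹(1) = 4
σ(5) = 3 → σ⁻¹(3) = 5
σ(6) = 4 → σ⁻¹(4) = 6

σ⁻¹ = [4 3 5 6 1 2]


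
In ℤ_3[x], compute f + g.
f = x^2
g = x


Add coefficients mod 3:
x^0: 0 + 0 = 0 (mod 3)
x^1: 0 + 1 = 1 (mod 3)
x^2: 1 + 0 = 1 (mod 3)
Result: x + x^2

f + g = x + x^2


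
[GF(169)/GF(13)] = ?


GF(169) = GF(13^2), so the extension degree is 2

[GF(169)/GF(13)] = 2


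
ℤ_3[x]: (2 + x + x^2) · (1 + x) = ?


Expand and collect like terms; reduce coefficients mod 3:
x^0: 2·1 = 2 ≡ 2 (mod 3)
x^1: 2·1 + 1·1 = 3 ≡ 0 (mod 3)
x^2: 1·1 + 1·1 = 2 ≡ 2 (mod 3)
x^3: 1·1 = 1 ≡ 1 (mod 3)
Result: 2 + 2x^2 + x^3

f · g = 2 + 2x^2 + x^3


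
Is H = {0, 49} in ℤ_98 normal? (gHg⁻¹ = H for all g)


H = {0, 49} in ℤ_98
ℤ_98 is abelian; every subgroup of an abelian group is normal

Yes, normal subgroup


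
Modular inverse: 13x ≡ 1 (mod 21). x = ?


Use the extended Euclidean algorithm to write 1 = 13·s + 21·t; then s mod 21 is the inverse.
Euclidean algorithm:
  13 = 0·21 + 13
  21 = 1·13 + 8
  13 = 1·8 + 5
  8 = 1·5 + 3
  5 = 1·3 + 2
  3 = 1·2 + 1
  2 = 2·1 + 0
gcd(13,21) = 1
Back-substitution gives: 13·(-8) + 21·(5) = 1
So 13⁻¹ ≡ -8 ≡ 13 (mod 21)
Check: 13 × 13 = 169 ≡ 1 (mod 21) ✓

13⁻¹ ≡ 13 (mod 21)


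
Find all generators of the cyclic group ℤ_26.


g generates ℤ_n iff gcd(g,n) = 1
Prime factors of 26: 2, 13
Generators are g ∈ {1,...,25} not divisible by any of these primes.
Generators: {1, 3, 5, 7, 9, 11, 15, 17, 19, 21, 23, 25}
Number of generators = φ(26) = 12

Generators of ℤ_26 = {1, 3, 5, 7, 9, 11, 15, 17, 19, 21, 23, 25}


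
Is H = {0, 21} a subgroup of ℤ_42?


Subgroup test for H = {0, 21} in (ℤ_42, +):
(1) 0 ∈ H? Yes
(2) Closure: for all a,b ∈ H, (a+b) mod 42 ∈ H? Yes
(3) Inverses: for all a ∈ H, -a mod 42 ∈ H? Yes

Yes, H is a subgroup of ℤ_42


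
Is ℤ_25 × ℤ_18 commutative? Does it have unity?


Direct product ring; commutative with unity (1,1); but (1,0)·(0,1) = (0,0) gives zero divisors, so not an integral domain
Commutative: Yes
Integral domain: No
Has unity: Yes

ℤ_25 × ℤ_18: Commutative=Yes, Unity=Yes


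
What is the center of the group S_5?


Z(G) = {g ∈ G | gx = xg for all x ∈ G}
S_n is non-abelian for n ≥ 3; Z(S_5) is trivial

Z(S_5) = {e}


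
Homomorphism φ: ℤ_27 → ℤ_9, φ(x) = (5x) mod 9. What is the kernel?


Kernel = preimage of identity
ker(φ) = {x ∈ ℤ_27 : 5x ≡ 0 (mod 9)}. Since 9 | 27, φ is well-defined. The kernel is the cyclic subgroup ⟨9⟩ of ℤ_27 (order 3), i.e. {0, 9, 18}

ker(φ) = {0, 9, 18}


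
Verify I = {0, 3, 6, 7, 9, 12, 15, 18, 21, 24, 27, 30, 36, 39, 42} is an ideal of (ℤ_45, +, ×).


Check ideal conditions for I = {0, 3, 6, 7, 9, 12, 15, 18, 21, 24, 27, 30, 36, 39, 42} in ℤ_45:
(1) I is an additive subgroup? No
(2) For r ∈ ℤ_45 and a ∈ I: r·a ∈ I? No  [counterexample: r=2, a=7, r·a mod 45 = 14 ∉ I]

No, I is not an ideal of ℤ_45


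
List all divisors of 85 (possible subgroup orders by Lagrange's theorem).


Lagrange's theorem: |H| divides |G|
|G| = 85
Divisors of 85: 1, 5, 17, 85

Possible subgroup orders: {1, 5, 17, 85}


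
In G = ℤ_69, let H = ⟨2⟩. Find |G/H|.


|⟨2⟩| = n / gcd(2, 69) = 69 / 1 = 69
H is normal (ℤ_69 is abelian).
|G/H| = |G| / |H| = 69 / 69 = 1

|G/H| = 1


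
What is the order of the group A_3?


|A_n| = n!/2 (even permutations)
|A_3| = 3!/2 = 6/2 = 3

|A_3| = 3


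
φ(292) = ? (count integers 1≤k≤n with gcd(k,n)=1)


Factor n: 292 = 2^2 × 73
φ(n) = n · ∏(1 - 1/p) over distinct primes p | n
φ(292) = 292 · (1 - 1/2) · (1 - 1/73) = 144

φ(292) = 144


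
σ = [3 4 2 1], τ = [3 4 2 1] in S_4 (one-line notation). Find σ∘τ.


σ∘τ: apply τ first, then σ
1 →τ 3 →σ 2
2 →τ 4 →σ 1
3 →τ 2 →σ 4
4 →τ 1 →σ 3

σ∘τ = [2 1 4 3]
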